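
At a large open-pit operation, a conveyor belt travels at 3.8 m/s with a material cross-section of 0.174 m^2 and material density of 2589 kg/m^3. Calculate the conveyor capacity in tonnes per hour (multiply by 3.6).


Volumetric flow = speed * area
= 3.8 * 0.174 = 0.6612 m^3/s
Mass flow = volumetric * density
= 0.6612 * 2589 = 1711.8468 kg/s
Convert to t/h: multiply by 3.6
Capacity = 1711.8468 * 3.6
= 6162.6485 t/h

6162.6485 t/h


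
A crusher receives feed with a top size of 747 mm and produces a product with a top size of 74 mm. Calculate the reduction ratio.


10.0946

Reduction ratio = feed size / product size
= 747 / 74
= 10.0946


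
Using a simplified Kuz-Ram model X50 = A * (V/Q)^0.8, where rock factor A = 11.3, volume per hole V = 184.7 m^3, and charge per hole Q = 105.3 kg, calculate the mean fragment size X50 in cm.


17.7137 cm

Compute V/Q:
V/Q = 184.7 / 105.3 = 1.754036087
Raise to the power 0.8:
(V/Q)^0.8 = 1.754036087^0.8 = 1.56758399
Multiply by A:
X50 = 11.3 * 1.56758399
= 17.7137 cm


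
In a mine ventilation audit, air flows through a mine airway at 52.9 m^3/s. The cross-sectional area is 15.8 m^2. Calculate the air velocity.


Velocity = flow rate / cross-sectional area
= 52.9 / 15.8
= 3.3481 m/s

3.3481 m/s


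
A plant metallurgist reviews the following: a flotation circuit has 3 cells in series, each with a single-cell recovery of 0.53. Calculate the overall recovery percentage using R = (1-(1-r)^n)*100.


89.6177%

Complement of single-cell recovery:
1 - r = 1 - 0.53 = 0.47
Raise to power n:
(1 - r)^3 = 0.47^3 = 0.103823
Overall recovery:
R = (1 - 0.103823) * 100
= 89.6177%


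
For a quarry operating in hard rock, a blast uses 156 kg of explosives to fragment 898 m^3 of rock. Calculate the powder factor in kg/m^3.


0.1737 kg/m^3

Powder factor = explosive mass / rock volume
= 156 / 898
= 0.1737 kg/m^3


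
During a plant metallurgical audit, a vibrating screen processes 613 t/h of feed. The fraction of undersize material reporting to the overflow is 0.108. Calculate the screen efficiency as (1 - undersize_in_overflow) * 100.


89.2%

Screen efficiency = (1 - fraction of undersize in overflow) * 100
= (1 - 0.108) * 100
= 0.892 * 100
= 89.2%


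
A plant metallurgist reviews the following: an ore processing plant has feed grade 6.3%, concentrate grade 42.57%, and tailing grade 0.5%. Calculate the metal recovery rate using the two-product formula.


93.1577%

Using the two-product formula:
R = 100 * c * (f - t) / (f * (c - t))
Numerator = 100 * 42.57 * (6.3 - 0.5)
= 100 * 42.57 * 5.8
= 24690.6
Denominator = 6.3 * (42.57 - 0.5)
= 6.3 * 42.07
= 265.041
R = 24690.6 / 265.041
= 93.1577%


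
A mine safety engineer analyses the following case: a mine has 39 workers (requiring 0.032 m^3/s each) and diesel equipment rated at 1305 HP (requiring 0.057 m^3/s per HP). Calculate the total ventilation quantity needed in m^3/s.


75.633 m^3/s

Airflow for workers:
Q_people = 39 * 0.032 = 1.248 m^3/s
Airflow for diesel equipment:
Q_diesel = 1305 * 0.057 = 74.385 m^3/s
Total ventilation:
Q_total = 1.248 + 74.385
= 75.633 m^3/s


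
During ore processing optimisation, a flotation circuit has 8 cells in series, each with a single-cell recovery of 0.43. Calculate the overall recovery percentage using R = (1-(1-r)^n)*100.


Complement of single-cell recovery:
1 - r = 1 - 0.43 = 0.57
Raise to power n:
(1 - r)^8 = 0.57^8 = 0.01114291571
Overall recovery:
R = (1 - 0.01114291571) * 100
= 98.8857%

98.8857%


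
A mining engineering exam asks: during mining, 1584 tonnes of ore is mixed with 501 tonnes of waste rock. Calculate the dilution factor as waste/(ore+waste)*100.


24.0288%

Total material = ore + waste
= 1584 + 501 = 2085 tonnes
Dilution = waste / total * 100
= 501 / 2085 * 100
= 0.2402877698 * 100
= 24.0288%


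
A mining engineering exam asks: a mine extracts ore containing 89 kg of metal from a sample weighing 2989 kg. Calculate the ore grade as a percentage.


2.9776%

Ore grade = (metal mass / ore mass) * 100
= (89 / 2989) * 100
= 0.02977584476 * 100
= 2.9776%


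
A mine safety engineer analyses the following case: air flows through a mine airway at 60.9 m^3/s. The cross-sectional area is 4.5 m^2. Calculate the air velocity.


13.5333 m/s

Velocity = flow rate / cross-sectional area
= 60.9 / 4.5
= 13.5333 m/s


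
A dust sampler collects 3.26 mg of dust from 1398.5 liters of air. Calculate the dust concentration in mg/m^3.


2.3311 mg/m^3

Convert liters to m^3: 1 m^3 = 1000 L
Concentration = mass / volume * 1000
= 3.26 / 1398.5 * 1000
= 0.002331069003 * 1000
= 2.3311 mg/m^3


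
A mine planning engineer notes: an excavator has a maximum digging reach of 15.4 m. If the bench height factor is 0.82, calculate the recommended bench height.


12.628 m

Bench height = reach * factor
= 15.4 * 0.82
= 12.628 m


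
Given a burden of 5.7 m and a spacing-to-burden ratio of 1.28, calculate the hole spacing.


Spacing = burden * ratio
= 5.7 * 1.28
= 7.296 m

7.296 m


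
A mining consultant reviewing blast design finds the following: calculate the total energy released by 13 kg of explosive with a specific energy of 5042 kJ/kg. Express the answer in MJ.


Energy = mass * specific_energy / 1000
= 13 * 5042 / 1000
= 65546 / 1000
= 65.546 MJ

65.546 MJ


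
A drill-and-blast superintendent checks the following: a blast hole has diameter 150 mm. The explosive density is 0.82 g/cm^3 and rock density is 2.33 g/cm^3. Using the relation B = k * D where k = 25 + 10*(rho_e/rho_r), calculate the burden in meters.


4.2779 m

First, compute k:
rho_e / rho_r = 0.82 / 2.33 = 0.3519313305
k = 25 + 10 * 0.3519313305 = 28.5193133
Then, compute burden:
B = k * D / 1000 = 28.5193133 * 150 / 1000
= 4277.896996 / 1000
= 4.2779 m


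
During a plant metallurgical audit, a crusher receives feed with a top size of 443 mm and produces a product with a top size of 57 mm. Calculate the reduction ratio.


7.7719

Reduction ratio = feed size / product size
= 443 / 57
= 7.7719


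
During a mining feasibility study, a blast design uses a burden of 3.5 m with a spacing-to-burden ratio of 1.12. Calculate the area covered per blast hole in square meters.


First, find the spacing:
Spacing = burden * ratio = 3.5 * 1.12
= 3.92 m
Then, calculate the area:
Area = burden * spacing = 3.5 * 3.92
= 13.72 m^2

13.72 m^2


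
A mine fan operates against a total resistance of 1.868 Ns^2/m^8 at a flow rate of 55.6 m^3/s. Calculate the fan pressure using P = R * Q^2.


Compute Q^2:
Q^2 = 55.6^2 = 3091.36
Compute pressure:
P = R * Q^2 = 1.868 * 3091.36
= 5774.6605 Pa

5774.6605 Pa


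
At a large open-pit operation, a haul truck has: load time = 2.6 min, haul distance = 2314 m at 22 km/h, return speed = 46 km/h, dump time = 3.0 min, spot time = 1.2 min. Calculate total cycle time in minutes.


Convert haul speed to m/min: 22 * 1000/60 = 366.6666667 m/min
Haul time = 2314 / 366.6666667 = 6.310909091 min
Convert return speed to m/min: 46 * 1000/60 = 766.6666667 m/min
Return time = 2314 / 766.6666667 = 3.01826087 min
Total cycle time:
= 2.6 + 6.310909091 + 3.0 + 3.01826087 + 1.2
= 16.1292 min

16.1292 min


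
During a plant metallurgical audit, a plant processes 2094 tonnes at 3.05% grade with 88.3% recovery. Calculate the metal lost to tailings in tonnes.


7.4724 tonnes

Total metal in feed:
= 2094 * 3.05 / 100 = 63.867 tonnes
Metal recovered:
= 63.867 * 88.3 / 100 = 56.394561 tonnes
Metal lost to tailings:
= 63.867 - 56.394561
= 7.4724 tonnes


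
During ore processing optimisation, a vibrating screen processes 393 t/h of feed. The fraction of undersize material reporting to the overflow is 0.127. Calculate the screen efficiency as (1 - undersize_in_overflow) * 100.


87.3%

Screen efficiency = (1 - fraction of undersize in overflow) * 100
= (1 - 0.127) * 100
= 0.873 * 100
= 87.3%


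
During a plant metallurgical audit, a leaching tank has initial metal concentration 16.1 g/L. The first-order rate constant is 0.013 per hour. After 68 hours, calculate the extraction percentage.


58.6873%

Compute the exponent:
-k * t = -0.013 * 68 = -0.884
Remaining concentration:
C = 16.1 * exp(-0.884)
= 16.1 * 0.4131270939
= 6.651346211 g/L
Extracted = 16.1 - 6.651346211 = 9.448653789 g/L
Extraction % = 9.448653789 / 16.1 * 100
= 58.6873%


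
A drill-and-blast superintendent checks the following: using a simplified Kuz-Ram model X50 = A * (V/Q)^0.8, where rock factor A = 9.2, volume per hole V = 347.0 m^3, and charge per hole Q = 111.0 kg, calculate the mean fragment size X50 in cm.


22.8978 cm

Compute V/Q:
V/Q = 347.0 / 111.0 = 3.126126126
Raise to the power 0.8:
(V/Q)^0.8 = 3.126126126^0.8 = 2.4888871
Multiply by A:
X50 = 9.2 * 2.4888871
= 22.8978 cm


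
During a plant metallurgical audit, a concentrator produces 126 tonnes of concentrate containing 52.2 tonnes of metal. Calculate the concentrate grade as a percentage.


Grade = (metal in concentrate / concentrate mass) * 100
= (52.2 / 126) * 100
= 0.4142857143 * 100
= 41.4286%

41.4286%


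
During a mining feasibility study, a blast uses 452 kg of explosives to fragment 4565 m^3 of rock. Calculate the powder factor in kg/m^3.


0.099 kg/m^3

Powder factor = explosive mass / rock volume
= 452 / 4565
= 0.099 kg/m^3


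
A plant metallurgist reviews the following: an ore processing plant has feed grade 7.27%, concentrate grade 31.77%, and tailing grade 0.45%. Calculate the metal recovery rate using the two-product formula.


95.158%

Using the two-product formula:
R = 100 * c * (f - t) / (f * (c - t))
Numerator = 100 * 31.77 * (7.27 - 0.45)
= 100 * 31.77 * 6.82
= 21667.14
Denominator = 7.27 * (31.77 - 0.45)
= 7.27 * 31.32
= 227.6964
R = 21667.14 / 227.6964
= 95.158%


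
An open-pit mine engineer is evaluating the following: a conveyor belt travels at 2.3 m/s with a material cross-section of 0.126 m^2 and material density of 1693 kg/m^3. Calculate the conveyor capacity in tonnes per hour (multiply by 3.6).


Volumetric flow = speed * area
= 2.3 * 0.126 = 0.2898 m^3/s
Mass flow = volumetric * density
= 0.2898 * 1693 = 490.6314 kg/s
Convert to t/h: multiply by 3.6
Capacity = 490.6314 * 3.6
= 1766.273 t/h

1766.273 t/h


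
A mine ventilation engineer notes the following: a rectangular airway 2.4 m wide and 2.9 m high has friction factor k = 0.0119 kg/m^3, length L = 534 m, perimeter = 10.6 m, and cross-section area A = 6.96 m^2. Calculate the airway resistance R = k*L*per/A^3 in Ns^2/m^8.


Compute the numerator:
k * L * per = 0.0119 * 534 * 10.6
= 67.35876
Compute the denominator:
A^3 = 6.96^3 = 337.153536
Resistance:
R = 67.35876 / 337.153536
= 0.1998 Ns^2/m^8

0.1998 Ns^2/m^8


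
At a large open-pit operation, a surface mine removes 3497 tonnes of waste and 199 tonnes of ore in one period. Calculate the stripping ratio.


Stripping ratio = waste tonnage / ore tonnage
= 3497 / 199
= 17.5729

17.5729


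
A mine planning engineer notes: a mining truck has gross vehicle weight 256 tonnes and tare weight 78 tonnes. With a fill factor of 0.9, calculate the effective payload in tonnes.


Maximum payload = gross - tare
= 256 - 78 = 178 tonnes
Effective payload = max payload * fill factor
= 178 * 0.9
= 160.2 tonnes

160.2 tonnes


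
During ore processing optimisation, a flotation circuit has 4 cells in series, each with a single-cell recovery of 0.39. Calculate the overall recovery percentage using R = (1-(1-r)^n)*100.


Complement of single-cell recovery:
1 - r = 1 - 0.39 = 0.61
Raise to power n:
(1 - r)^4 = 0.61^4 = 0.13845841
Overall recovery:
R = (1 - 0.13845841) * 100
= 86.1542%

86.1542%


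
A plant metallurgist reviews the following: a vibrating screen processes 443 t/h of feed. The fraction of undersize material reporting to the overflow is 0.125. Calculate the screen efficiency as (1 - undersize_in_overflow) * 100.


87.5%

Screen efficiency = (1 - fraction of undersize in overflow) * 100
= (1 - 0.125) * 100
= 0.875 * 100
= 87.5%


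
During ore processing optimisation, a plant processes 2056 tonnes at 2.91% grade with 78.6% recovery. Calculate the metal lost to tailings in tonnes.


12.8035 tonnes

Total metal in feed:
= 2056 * 2.91 / 100 = 59.8296 tonnes
Metal recovered:
= 59.8296 * 78.6 / 100 = 47.0260656 tonnes
Metal lost to tailings:
= 59.8296 - 47.0260656
= 12.8035 tonnes


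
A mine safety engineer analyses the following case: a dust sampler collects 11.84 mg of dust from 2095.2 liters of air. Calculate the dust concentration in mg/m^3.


5.651 mg/m^3

Convert liters to m^3: 1 m^3 = 1000 L
Concentration = mass / volume * 1000
= 11.84 / 2095.2 * 1000
= 0.005651011837 * 1000
= 5.651 mg/m^3


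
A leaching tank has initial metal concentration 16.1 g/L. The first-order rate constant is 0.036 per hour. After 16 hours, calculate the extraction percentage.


43.7858%

Compute the exponent:
-k * t = -0.036 * 16 = -0.576
Remaining concentration:
C = 16.1 * exp(-0.576)
= 16.1 * 0.5621424452
= 9.050493368 g/L
Extracted = 16.1 - 9.050493368 = 7.049506632 g/L
Extraction % = 7.049506632 / 16.1 * 100
= 43.7858%


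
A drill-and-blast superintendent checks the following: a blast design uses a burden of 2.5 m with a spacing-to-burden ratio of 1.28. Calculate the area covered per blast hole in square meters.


8.0 m^2

First, find the spacing:
Spacing = burden * ratio = 2.5 * 1.28
= 3.2 m
Then, calculate the area:
Area = burden * spacing = 2.5 * 3.2
= 8.0 m^2


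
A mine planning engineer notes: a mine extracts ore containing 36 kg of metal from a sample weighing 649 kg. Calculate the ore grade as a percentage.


Ore grade = (metal mass / ore mass) * 100
= (36 / 649) * 100
= 0.05546995378 * 100
= 5.547%

5.547%


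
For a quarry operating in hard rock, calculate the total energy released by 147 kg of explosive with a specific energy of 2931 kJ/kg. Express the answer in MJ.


430.857 MJ

Energy = mass * specific_energy / 1000
= 147 * 2931 / 1000
= 430857 / 1000
= 430.857 MJ


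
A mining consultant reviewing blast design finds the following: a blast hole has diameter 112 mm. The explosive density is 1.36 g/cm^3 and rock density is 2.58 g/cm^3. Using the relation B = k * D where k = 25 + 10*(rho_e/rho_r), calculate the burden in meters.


First, compute k:
rho_e / rho_r = 1.36 / 2.58 = 0.5271317829
k = 25 + 10 * 0.5271317829 = 30.27131783
Then, compute burden:
B = k * D / 1000 = 30.27131783 * 112 / 1000
= 3390.387597 / 1000
= 3.3904 m

3.3904 m


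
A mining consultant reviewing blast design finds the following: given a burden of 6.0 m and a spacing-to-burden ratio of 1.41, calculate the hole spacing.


8.46 m

Spacing = burden * ratio
= 6.0 * 1.41
= 8.46 m


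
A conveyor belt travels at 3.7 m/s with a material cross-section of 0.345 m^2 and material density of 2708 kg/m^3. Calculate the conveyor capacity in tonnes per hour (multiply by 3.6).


Volumetric flow = speed * area
= 3.7 * 0.345 = 1.2765 m^3/s
Mass flow = volumetric * density
= 1.2765 * 2708 = 3456.762 kg/s
Convert to t/h: multiply by 3.6
Capacity = 3456.762 * 3.6
= 12444.3432 t/h

12444.3432 t/h


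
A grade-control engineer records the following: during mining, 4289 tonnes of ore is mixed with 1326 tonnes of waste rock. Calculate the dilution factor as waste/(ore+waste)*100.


23.6153%

Total material = ore + waste
= 4289 + 1326 = 5615 tonnes
Dilution = waste / total * 100
= 1326 / 5615 * 100
= 0.2361531612 * 100
= 23.6153%


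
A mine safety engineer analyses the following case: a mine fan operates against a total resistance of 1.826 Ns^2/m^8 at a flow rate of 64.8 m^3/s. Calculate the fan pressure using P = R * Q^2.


Compute Q^2:
Q^2 = 64.8^2 = 4199.04
Compute pressure:
P = R * Q^2 = 1.826 * 4199.04
= 7667.447 Pa

7667.447 Pa


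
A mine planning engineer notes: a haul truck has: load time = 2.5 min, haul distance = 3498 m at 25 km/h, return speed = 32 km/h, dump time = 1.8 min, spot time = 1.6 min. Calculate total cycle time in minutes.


20.854 min

Convert haul speed to m/min: 25 * 1000/60 = 416.6666667 m/min
Haul time = 3498 / 416.6666667 = 8.3952 min
Convert return speed to m/min: 32 * 1000/60 = 533.3333333 m/min
Return time = 3498 / 533.3333333 = 6.55875 min
Total cycle time:
= 2.5 + 8.3952 + 1.8 + 6.55875 + 1.6
= 20.854 min


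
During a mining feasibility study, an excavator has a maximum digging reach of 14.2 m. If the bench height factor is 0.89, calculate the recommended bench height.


12.638 m

Bench height = reach * factor
= 14.2 * 0.89
= 12.638 m


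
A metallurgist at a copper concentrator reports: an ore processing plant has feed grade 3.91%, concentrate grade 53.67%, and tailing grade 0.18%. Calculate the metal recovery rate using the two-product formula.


Using the two-product formula:
R = 100 * c * (f - t) / (f * (c - t))
Numerator = 100 * 53.67 * (3.91 - 0.18)
= 100 * 53.67 * 3.73
= 20018.91
Denominator = 3.91 * (53.67 - 0.18)
= 3.91 * 53.49
= 209.1459
R = 20018.91 / 209.1459
= 95.7174%

95.7174%


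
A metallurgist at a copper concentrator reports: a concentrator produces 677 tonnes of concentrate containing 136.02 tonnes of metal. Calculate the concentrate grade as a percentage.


Grade = (metal in concentrate / concentrate mass) * 100
= (136.02 / 677) * 100
= 0.200915805 * 100
= 20.0916%

20.0916%


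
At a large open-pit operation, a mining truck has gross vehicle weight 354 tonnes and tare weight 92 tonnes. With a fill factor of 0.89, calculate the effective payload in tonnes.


Maximum payload = gross - tare
= 354 - 92 = 262 tonnes
Effective payload = max payload * fill factor
= 262 * 0.89
= 233.18 tonnes

233.18 tonnes


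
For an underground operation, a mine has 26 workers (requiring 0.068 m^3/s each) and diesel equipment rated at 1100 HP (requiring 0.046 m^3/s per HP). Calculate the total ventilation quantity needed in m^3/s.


52.368 m^3/s

Airflow for workers:
Q_people = 26 * 0.068 = 1.768 m^3/s
Airflow for diesel equipment:
Q_diesel = 1100 * 0.046 = 50.6 m^3/s
Total ventilation:
Q_total = 1.768 + 50.6
= 52.368 m^3/s


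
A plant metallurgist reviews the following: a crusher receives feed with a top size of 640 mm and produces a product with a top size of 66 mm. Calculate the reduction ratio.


Reduction ratio = feed size / product size
= 640 / 66
= 9.697

9.697


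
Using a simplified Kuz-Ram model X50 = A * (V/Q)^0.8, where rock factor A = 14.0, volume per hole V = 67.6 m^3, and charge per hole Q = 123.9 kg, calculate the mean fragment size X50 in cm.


Compute V/Q:
V/Q = 67.6 / 123.9 = 0.5456012914
Raise to the power 0.8:
(V/Q)^0.8 = 0.5456012914^0.8 = 0.6158859711
Multiply by A:
X50 = 14.0 * 0.6158859711
= 8.6224 cm

8.6224 cm


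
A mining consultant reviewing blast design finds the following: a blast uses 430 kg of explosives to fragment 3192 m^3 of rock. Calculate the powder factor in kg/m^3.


Powder factor = explosive mass / rock volume
= 430 / 3192
= 0.1347 kg/m^3

0.1347 kg/m^3


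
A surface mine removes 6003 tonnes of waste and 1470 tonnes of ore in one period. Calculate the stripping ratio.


4.0837

Stripping ratio = waste tonnage / ore tonnage
= 6003 / 1470
= 4.0837


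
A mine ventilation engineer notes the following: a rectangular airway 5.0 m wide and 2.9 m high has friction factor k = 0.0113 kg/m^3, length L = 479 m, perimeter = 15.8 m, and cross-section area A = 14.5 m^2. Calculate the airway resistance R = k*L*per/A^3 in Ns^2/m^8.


Compute the numerator:
k * L * per = 0.0113 * 479 * 15.8
= 85.52066
Compute the denominator:
A^3 = 14.5^3 = 3048.625
Resistance:
R = 85.52066 / 3048.625
= 0.0281 Ns^2/m^8

0.0281 Ns^2/m^8


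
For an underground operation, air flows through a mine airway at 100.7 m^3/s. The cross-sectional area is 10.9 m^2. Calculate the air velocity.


9.2385 m/s

Velocity = flow rate / cross-sectional area
= 100.7 / 10.9
= 9.2385 m/s


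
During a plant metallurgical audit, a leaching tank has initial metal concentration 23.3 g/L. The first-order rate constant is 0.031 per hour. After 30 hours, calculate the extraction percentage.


60.5446%

Compute the exponent:
-k * t = -0.031 * 30 = -0.93
Remaining concentration:
C = 23.3 * exp(-0.93)
= 23.3 * 0.3945537104
= 9.193101452 g/L
Extracted = 23.3 - 9.193101452 = 14.10689855 g/L
Extraction % = 14.10689855 / 23.3 * 100
= 60.5446%


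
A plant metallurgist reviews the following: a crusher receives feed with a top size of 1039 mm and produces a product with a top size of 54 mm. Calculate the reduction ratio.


Reduction ratio = feed size / product size
= 1039 / 54
= 19.2407

19.2407


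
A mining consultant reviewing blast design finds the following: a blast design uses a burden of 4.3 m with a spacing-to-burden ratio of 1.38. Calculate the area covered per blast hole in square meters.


25.5162 m^2

First, find the spacing:
Spacing = burden * ratio = 4.3 * 1.38
= 5.934 m
Then, calculate the area:
Area = burden * spacing = 4.3 * 5.934
= 25.5162 m^2


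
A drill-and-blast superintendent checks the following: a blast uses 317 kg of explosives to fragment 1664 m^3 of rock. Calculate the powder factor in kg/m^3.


0.1905 kg/m^3

Powder factor = explosive mass / rock volume
= 317 / 1664
= 0.1905 kg/m^3


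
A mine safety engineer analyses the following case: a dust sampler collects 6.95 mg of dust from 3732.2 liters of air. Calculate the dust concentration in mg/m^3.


1.8622 mg/m^3

Convert liters to m^3: 1 m^3 = 1000 L
Concentration = mass / volume * 1000
= 6.95 / 3732.2 * 1000
= 0.001862172445 * 1000
= 1.8622 mg/m^3


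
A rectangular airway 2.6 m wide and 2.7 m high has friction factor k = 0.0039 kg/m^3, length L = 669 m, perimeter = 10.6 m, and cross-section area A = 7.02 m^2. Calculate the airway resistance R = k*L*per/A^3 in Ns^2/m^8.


Compute the numerator:
k * L * per = 0.0039 * 669 * 10.6
= 27.65646
Compute the denominator:
A^3 = 7.02^3 = 345.948408
Resistance:
R = 27.65646 / 345.948408
= 0.0799 Ns^2/m^8

0.0799 Ns^2/m^8


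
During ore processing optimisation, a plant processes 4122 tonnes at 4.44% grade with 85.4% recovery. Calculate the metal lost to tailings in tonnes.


Total metal in feed:
= 4122 * 4.44 / 100 = 183.0168 tonnes
Metal recovered:
= 183.0168 * 85.4 / 100 = 156.2963472 tonnes
Metal lost to tailings:
= 183.0168 - 156.2963472
= 26.7205 tonnes

26.7205 tonnes


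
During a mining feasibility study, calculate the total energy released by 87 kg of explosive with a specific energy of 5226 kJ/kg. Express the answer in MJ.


Energy = mass * specific_energy / 1000
= 87 * 5226 / 1000
= 454662 / 1000
= 454.662 MJ

454.662 MJ


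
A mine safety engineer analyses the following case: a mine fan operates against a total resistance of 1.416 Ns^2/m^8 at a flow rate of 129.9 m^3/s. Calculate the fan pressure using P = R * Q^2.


23893.5982 Pa

Compute Q^2:
Q^2 = 129.9^2 = 16874.01
Compute pressure:
P = R * Q^2 = 1.416 * 16874.01
= 23893.5982 Pa


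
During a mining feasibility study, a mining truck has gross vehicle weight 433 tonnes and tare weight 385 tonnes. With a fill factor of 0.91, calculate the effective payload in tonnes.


Maximum payload = gross - tare
= 433 - 385 = 48 tonnes
Effective payload = max payload * fill factor
= 48 * 0.91
= 43.68 tonnes

43.68 tonnes


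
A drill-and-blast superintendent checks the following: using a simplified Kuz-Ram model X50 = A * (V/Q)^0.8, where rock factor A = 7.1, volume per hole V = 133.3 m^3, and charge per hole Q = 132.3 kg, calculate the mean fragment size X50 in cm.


7.1429 cm

Compute V/Q:
V/Q = 133.3 / 132.3 = 1.007558579
Raise to the power 0.8:
(V/Q)^0.8 = 1.007558579^0.8 = 1.006042306
Multiply by A:
X50 = 7.1 * 1.006042306
= 7.1429 cm


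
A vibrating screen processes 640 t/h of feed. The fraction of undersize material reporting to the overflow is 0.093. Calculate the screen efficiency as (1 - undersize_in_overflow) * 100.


Screen efficiency = (1 - fraction of undersize in overflow) * 100
= (1 - 0.093) * 100
= 0.907 * 100
= 90.7%

90.7%


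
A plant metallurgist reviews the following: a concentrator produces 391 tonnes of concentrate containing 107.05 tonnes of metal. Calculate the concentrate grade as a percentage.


Grade = (metal in concentrate / concentrate mass) * 100
= (107.05 / 391) * 100
= 0.2737851662 * 100
= 27.3785%

27.3785%


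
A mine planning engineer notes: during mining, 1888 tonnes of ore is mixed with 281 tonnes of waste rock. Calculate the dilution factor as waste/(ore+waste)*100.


Total material = ore + waste
= 1888 + 281 = 2169 tonnes
Dilution = waste / total * 100
= 281 / 2169 * 100
= 0.1295527893 * 100
= 12.9553%

12.9553%


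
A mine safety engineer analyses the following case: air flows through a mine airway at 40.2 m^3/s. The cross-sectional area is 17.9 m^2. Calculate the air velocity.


2.2458 m/s

Velocity = flow rate / cross-sectional area
= 40.2 / 17.9
= 2.2458 m/s


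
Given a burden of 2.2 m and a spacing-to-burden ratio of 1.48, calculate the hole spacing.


Spacing = burden * ratio
= 2.2 * 1.48
= 3.256 m

3.256 m


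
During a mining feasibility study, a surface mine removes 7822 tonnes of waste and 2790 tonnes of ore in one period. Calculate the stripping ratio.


Stripping ratio = waste tonnage / ore tonnage
= 7822 / 2790
= 2.8036

2.8036


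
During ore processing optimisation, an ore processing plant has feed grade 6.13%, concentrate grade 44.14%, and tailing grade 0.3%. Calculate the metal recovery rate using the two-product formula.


Using the two-product formula:
R = 100 * c * (f - t) / (f * (c - t))
Numerator = 100 * 44.14 * (6.13 - 0.3)
= 100 * 44.14 * 5.83
= 25733.62
Denominator = 6.13 * (44.14 - 0.3)
= 6.13 * 43.84
= 268.7392
R = 25733.62 / 268.7392
= 95.7569%

95.7569%


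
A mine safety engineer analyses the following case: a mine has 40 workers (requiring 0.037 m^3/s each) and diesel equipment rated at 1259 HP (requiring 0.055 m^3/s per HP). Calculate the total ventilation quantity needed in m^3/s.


70.725 m^3/s

Airflow for workers:
Q_people = 40 * 0.037 = 1.48 m^3/s
Airflow for diesel equipment:
Q_diesel = 1259 * 0.055 = 69.245 m^3/s
Total ventilation:
Q_total = 1.48 + 69.245
= 70.725 m^3/s


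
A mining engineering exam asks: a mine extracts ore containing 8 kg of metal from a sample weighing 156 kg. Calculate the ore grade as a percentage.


Ore grade = (metal mass / ore mass) * 100
= (8 / 156) * 100
= 0.05128205128 * 100
= 5.1282%

5.1282%


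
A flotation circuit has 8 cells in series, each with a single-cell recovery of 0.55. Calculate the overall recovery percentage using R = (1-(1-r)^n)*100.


99.8318%

Complement of single-cell recovery:
1 - r = 1 - 0.55 = 0.45
Raise to power n:
(1 - r)^8 = 0.45^8 = 0.001681512539
Overall recovery:
R = (1 - 0.001681512539) * 100
= 99.8318%


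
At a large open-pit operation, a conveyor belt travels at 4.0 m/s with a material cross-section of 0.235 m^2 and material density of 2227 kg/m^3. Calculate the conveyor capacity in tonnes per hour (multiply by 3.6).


7536.168 t/h

Volumetric flow = speed * area
= 4.0 * 0.235 = 0.94 m^3/s
Mass flow = volumetric * density
= 0.94 * 2227 = 2093.38 kg/s
Convert to t/h: multiply by 3.6
Capacity = 2093.38 * 3.6
= 7536.168 t/h


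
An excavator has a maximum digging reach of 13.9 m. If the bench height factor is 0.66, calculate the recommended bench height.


9.174 m

Bench height = reach * factor
= 13.9 * 0.66
= 9.174 m


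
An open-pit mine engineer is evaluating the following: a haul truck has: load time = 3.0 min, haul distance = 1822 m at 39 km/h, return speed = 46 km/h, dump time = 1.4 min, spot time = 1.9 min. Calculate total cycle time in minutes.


11.4796 min

Convert haul speed to m/min: 39 * 1000/60 = 650 m/min
Haul time = 1822 / 650 = 2.803076923 min
Convert return speed to m/min: 46 * 1000/60 = 766.6666667 m/min
Return time = 1822 / 766.6666667 = 2.376521739 min
Total cycle time:
= 3.0 + 2.803076923 + 1.4 + 2.376521739 + 1.9
= 11.4796 min


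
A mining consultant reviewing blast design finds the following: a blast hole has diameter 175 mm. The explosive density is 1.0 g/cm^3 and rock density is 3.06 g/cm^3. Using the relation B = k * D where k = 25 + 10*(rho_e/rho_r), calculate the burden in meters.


4.9469 m

First, compute k:
rho_e / rho_r = 1.0 / 3.06 = 0.3267973856
k = 25 + 10 * 0.3267973856 = 28.26797386
Then, compute burden:
B = k * D / 1000 = 28.26797386 * 175 / 1000
= 4946.895425 / 1000
= 4.9469 m


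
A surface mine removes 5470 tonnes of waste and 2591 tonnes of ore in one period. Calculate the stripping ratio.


Stripping ratio = waste tonnage / ore tonnage
= 5470 / 2591
= 2.1112

2.1112


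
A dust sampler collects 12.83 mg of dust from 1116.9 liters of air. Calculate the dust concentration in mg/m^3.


11.4872 mg/m^3

Convert liters to m^3: 1 m^3 = 1000 L
Concentration = mass / volume * 1000
= 12.83 / 1116.9 * 1000
= 0.01148715194 * 1000
= 11.4872 mg/m^3


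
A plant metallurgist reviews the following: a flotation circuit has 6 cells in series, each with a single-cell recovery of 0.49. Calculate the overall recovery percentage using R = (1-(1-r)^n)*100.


Complement of single-cell recovery:
1 - r = 1 - 0.49 = 0.51
Raise to power n:
(1 - r)^6 = 0.51^6 = 0.0175962878
Overall recovery:
R = (1 - 0.0175962878) * 100
= 98.2404%

98.2404%


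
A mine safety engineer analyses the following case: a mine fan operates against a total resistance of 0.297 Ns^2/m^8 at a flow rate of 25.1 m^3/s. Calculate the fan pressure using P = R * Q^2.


187.113 Pa

Compute Q^2:
Q^2 = 25.1^2 = 630.01
Compute pressure:
P = R * Q^2 = 0.297 * 630.01
= 187.113 Pa


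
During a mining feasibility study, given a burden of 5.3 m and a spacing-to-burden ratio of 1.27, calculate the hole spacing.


6.731 m

Spacing = burden * ratio
= 5.3 * 1.27
= 6.731 m


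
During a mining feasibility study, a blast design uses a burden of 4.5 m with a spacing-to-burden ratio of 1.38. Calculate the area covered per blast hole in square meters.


First, find the spacing:
Spacing = burden * ratio = 4.5 * 1.38
= 6.21 m
Then, calculate the area:
Area = burden * spacing = 4.5 * 6.21
= 27.945 m^2

27.945 m^2


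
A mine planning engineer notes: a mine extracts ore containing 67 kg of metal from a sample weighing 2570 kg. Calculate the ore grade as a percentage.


Ore grade = (metal mass / ore mass) * 100
= (67 / 2570) * 100
= 0.02607003891 * 100
= 2.607%

2.607%


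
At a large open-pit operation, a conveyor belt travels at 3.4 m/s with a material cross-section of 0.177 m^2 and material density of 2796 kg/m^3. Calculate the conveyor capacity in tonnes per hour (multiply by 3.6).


Volumetric flow = speed * area
= 3.4 * 0.177 = 0.6018 m^3/s
Mass flow = volumetric * density
= 0.6018 * 2796 = 1682.6328 kg/s
Convert to t/h: multiply by 3.6
Capacity = 1682.6328 * 3.6
= 6057.4781 t/h

6057.4781 t/h


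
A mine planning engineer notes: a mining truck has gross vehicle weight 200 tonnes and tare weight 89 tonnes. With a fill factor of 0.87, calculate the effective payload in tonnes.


96.57 tonnes

Maximum payload = gross - tare
= 200 - 89 = 111 tonnes
Effective payload = max payload * fill factor
= 111 * 0.87
= 96.57 tonnes


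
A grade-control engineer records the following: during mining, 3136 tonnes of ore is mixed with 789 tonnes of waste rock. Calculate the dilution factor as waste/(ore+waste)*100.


20.1019%

Total material = ore + waste
= 3136 + 789 = 3925 tonnes
Dilution = waste / total * 100
= 789 / 3925 * 100
= 0.2010191083 * 100
= 20.1019%


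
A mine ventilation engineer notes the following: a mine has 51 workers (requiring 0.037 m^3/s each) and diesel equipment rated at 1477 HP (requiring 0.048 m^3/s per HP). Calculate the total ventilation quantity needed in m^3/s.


72.783 m^3/s

Airflow for workers:
Q_people = 51 * 0.037 = 1.887 m^3/s
Airflow for diesel equipment:
Q_diesel = 1477 * 0.048 = 70.896 m^3/s
Total ventilation:
Q_total = 1.887 + 70.896
= 72.783 m^3/s


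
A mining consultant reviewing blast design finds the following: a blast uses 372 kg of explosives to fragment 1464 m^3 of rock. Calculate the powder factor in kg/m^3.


0.2541 kg/m^3

Powder factor = explosive mass / rock volume
= 372 / 1464
= 0.2541 kg/m^3


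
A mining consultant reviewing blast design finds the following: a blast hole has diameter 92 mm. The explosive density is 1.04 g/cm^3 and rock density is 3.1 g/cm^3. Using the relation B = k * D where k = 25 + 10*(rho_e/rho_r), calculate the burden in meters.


First, compute k:
rho_e / rho_r = 1.04 / 3.1 = 0.335483871
k = 25 + 10 * 0.335483871 = 28.35483871
Then, compute burden:
B = k * D / 1000 = 28.35483871 * 92 / 1000
= 2608.645161 / 1000
= 2.6086 m

2.6086 m


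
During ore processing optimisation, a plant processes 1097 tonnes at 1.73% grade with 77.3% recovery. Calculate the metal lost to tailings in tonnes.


4.308 tonnes

Total metal in feed:
= 1097 * 1.73 / 100 = 18.9781 tonnes
Metal recovered:
= 18.9781 * 77.3 / 100 = 14.6700713 tonnes
Metal lost to tailings:
= 18.9781 - 14.6700713
= 4.308 tonnes


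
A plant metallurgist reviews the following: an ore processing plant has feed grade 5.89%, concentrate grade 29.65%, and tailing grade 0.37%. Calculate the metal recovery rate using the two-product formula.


94.9024%

Using the two-product formula:
R = 100 * c * (f - t) / (f * (c - t))
Numerator = 100 * 29.65 * (5.89 - 0.37)
= 100 * 29.65 * 5.52
= 16366.8
Denominator = 5.89 * (29.65 - 0.37)
= 5.89 * 29.28
= 172.4592
R = 16366.8 / 172.4592
= 94.9024%


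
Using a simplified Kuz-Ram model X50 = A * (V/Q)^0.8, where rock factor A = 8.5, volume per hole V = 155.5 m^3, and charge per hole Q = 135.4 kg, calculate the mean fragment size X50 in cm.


9.4953 cm

Compute V/Q:
V/Q = 155.5 / 135.4 = 1.14844904
Raise to the power 0.8:
(V/Q)^0.8 = 1.14844904^0.8 = 1.117093136
Multiply by A:
X50 = 8.5 * 1.117093136
= 9.4953 cm


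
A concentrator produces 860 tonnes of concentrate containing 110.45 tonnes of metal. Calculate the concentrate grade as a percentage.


12.843%

Grade = (metal in concentrate / concentrate mass) * 100
= (110.45 / 860) * 100
= 0.1284302326 * 100
= 12.843%


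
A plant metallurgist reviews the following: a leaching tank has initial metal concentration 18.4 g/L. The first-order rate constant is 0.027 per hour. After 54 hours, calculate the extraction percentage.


76.7299%

Compute the exponent:
-k * t = -0.027 * 54 = -1.458
Remaining concentration:
C = 18.4 * exp(-1.458)
= 18.4 * 0.2327012121
= 4.281702302 g/L
Extracted = 18.4 - 4.281702302 = 14.1182977 g/L
Extraction % = 14.1182977 / 18.4 * 100
= 76.7299%


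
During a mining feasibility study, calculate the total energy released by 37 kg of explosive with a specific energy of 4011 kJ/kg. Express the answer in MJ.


148.407 MJ

Energy = mass * specific_energy / 1000
= 37 * 4011 / 1000
= 148407 / 1000
= 148.407 MJ


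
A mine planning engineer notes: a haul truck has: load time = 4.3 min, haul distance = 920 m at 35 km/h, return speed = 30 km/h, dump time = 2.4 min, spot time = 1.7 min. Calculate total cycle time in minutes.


Convert haul speed to m/min: 35 * 1000/60 = 583.3333333 m/min
Haul time = 920 / 583.3333333 = 1.577142857 min
Convert return speed to m/min: 30 * 1000/60 = 500 m/min
Return time = 920 / 500 = 1.84 min
Total cycle time:
= 4.3 + 1.577142857 + 2.4 + 1.84 + 1.7
= 11.8171 min

11.8171 min


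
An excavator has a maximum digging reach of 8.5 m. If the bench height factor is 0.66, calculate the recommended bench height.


Bench height = reach * factor
= 8.5 * 0.66
= 5.61 m

5.61 m


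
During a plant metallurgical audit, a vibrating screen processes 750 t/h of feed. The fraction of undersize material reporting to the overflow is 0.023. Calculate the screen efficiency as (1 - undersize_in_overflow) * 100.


Screen efficiency = (1 - fraction of undersize in overflow) * 100
= (1 - 0.023) * 100
= 0.977 * 100
= 97.7%

97.7%


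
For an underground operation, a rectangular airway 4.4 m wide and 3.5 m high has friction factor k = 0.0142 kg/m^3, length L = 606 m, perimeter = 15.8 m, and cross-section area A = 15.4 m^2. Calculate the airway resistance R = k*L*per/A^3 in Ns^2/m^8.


Compute the numerator:
k * L * per = 0.0142 * 606 * 15.8
= 135.96216
Compute the denominator:
A^3 = 15.4^3 = 3652.264
Resistance:
R = 135.96216 / 3652.264
= 0.0372 Ns^2/m^8

0.0372 Ns^2/m^8


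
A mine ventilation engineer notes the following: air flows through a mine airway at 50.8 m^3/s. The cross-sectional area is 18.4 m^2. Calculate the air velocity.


Velocity = flow rate / cross-sectional area
= 50.8 / 18.4
= 2.7609 m/s

2.7609 m/s


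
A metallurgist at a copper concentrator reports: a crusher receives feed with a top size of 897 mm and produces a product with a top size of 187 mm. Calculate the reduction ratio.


Reduction ratio = feed size / product size
= 897 / 187
= 4.7968

4.7968


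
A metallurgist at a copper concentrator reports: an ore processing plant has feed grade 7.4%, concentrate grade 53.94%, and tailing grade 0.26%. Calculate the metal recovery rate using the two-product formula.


Using the two-product formula:
R = 100 * c * (f - t) / (f * (c - t))
Numerator = 100 * 53.94 * (7.4 - 0.26)
= 100 * 53.94 * 7.14
= 38513.16
Denominator = 7.4 * (53.94 - 0.26)
= 7.4 * 53.68
= 397.232
R = 38513.16 / 397.232
= 96.9538%

96.9538%


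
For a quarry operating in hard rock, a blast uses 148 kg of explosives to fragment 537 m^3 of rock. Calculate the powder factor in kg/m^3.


0.2756 kg/m^3

Powder factor = explosive mass / rock volume
= 148 / 537
= 0.2756 kg/m^3


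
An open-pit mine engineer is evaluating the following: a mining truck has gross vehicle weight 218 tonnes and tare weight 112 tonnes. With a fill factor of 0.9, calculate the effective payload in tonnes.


95.4 tonnes

Maximum payload = gross - tare
= 218 - 112 = 106 tonnes
Effective payload = max payload * fill factor
= 106 * 0.9
= 95.4 tonnes


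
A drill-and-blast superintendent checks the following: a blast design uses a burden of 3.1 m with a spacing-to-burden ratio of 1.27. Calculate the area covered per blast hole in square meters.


12.2047 m^2

First, find the spacing:
Spacing = burden * ratio = 3.1 * 1.27
= 3.937 m
Then, calculate the area:
Area = burden * spacing = 3.1 * 3.937
= 12.2047 m^2


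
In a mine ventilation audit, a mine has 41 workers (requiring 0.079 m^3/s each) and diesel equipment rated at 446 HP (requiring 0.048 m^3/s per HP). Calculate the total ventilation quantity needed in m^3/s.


24.647 m^3/s

Airflow for workers:
Q_people = 41 * 0.079 = 3.239 m^3/s
Airflow for diesel equipment:
Q_diesel = 446 * 0.048 = 21.408 m^3/s
Total ventilation:
Q_total = 3.239 + 21.408
= 24.647 m^3/s


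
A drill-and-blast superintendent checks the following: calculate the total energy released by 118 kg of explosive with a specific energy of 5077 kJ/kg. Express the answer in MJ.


Energy = mass * specific_energy / 1000
= 118 * 5077 / 1000
= 599086 / 1000
= 599.086 MJ

599.086 MJ


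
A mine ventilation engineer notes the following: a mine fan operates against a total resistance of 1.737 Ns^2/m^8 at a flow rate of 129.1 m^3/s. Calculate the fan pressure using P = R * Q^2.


28950.249 Pa

Compute Q^2:
Q^2 = 129.1^2 = 16666.81
Compute pressure:
P = R * Q^2 = 1.737 * 16666.81
= 28950.249 Pa


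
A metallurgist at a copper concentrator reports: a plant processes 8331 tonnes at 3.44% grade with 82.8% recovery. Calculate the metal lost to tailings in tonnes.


49.2929 tonnes

Total metal in feed:
= 8331 * 3.44 / 100 = 286.5864 tonnes
Metal recovered:
= 286.5864 * 82.8 / 100 = 237.2935392 tonnes
Metal lost to tailings:
= 286.5864 - 237.2935392
= 49.2929 tonnes


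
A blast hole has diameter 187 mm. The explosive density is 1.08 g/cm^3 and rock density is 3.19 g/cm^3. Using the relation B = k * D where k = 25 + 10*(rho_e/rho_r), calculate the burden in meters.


First, compute k:
rho_e / rho_r = 1.08 / 3.19 = 0.3385579937
k = 25 + 10 * 0.3385579937 = 28.38557994
Then, compute burden:
B = k * D / 1000 = 28.38557994 * 187 / 1000
= 5308.103448 / 1000
= 5.3081 m

5.3081 m
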